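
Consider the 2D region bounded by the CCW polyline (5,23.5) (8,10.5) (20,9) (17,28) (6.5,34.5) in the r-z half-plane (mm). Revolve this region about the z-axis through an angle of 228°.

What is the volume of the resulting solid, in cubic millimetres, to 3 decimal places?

Profile (r,z), 5 vertices: (5,23.5) (8,10.5) (20,9) (17,28) (6.5,34.5)
edge 0: (5,23.5)→(8,10.5)  cross = 5·10.5 − 8·23.5 = -135.5000; (r_i+r_j)·cross = 13·-135.5000 = -1761.5000
edge 1: (8,10.5)→(20,9)  cross = 8·9 − 20·10.5 = -138.0000; (r_i+r_j)·cross = 28·-138.0000 = -3864.0000
edge 2: (20,9)→(17,28)  cross = 20·28 − 17·9 = 407.0000; (r_i+r_j)·cross = 37·407.0000 = 15059.0000
edge 3: (17,28)→(6.5,34.5)  cross = 17·34.5 − 6.5·28 = 404.5000; (r_i+r_j)·cross = 23.5·404.5000 = 9505.7500
edge 4: (6.5,34.5)→(5,23.5)  cross = 6.5·23.5 − 5·34.5 = -19.7500; (r_i+r_j)·cross = 11.5·-19.7500 = -227.1250
Σcross = 518.2500 → A = |Σcross|/2 = 259.1250 mm²
Σ(r_i+r_j)·cross = 18712.1250 → first moment M = |Σ|/6 = 3118.6875
R_c = M/A = 3118.6875/259.1250 = 12.0355 mm
θ = 228° = 3.979351 rad
V = θ·R_c·A = 3.979351·12.0355·259.1250 = 12410.351 mm³

Volume = 12410.351 mm³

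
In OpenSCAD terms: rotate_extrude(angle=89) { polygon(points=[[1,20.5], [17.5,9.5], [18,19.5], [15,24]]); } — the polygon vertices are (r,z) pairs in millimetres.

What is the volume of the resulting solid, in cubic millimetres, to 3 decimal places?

Volume = 2258.108 mm³

Profile (r,z), 4 vertices: (1,20.5) (17.5,9.5) (18,19.5) (15,24)
edge 0: (1,20.5)→(17.5,9.5)  cross = 1·9.5 − 17.5·20.5 = -349.2500; (r_i+r_j)·cross = 18.5·-349.2500 = -6461.1250
edge 1: (17.5,9.5)→(18,19.5)  cross = 17.5·19.5 − 18·9.5 = 170.2500; (r_i+r_j)·cross = 35.5·170.2500 = 6043.8750
edge 2: (18,19.5)→(15,24)  cross = 18·24 − 15·19.5 = 139.5000; (r_i+r_j)·cross = 33·139.5000 = 4603.5000
edge 3: (15,24)→(1,20.5)  cross = 15·20.5 − 1·24 = 283.5000; (r_i+r_j)·cross = 16·283.5000 = 4536.0000
Σcross = 244.0000 → A = |Σcross|/2 = 122.0000 mm²
Σ(r_i+r_j)·cross = 8722.2500 → first moment M = |Σ|/6 = 1453.7083
R_c = M/A = 1453.7083/122.0000 = 11.9156 mm
θ = 89° = 1.553343 rad
V = θ·R_c·A = 1.553343·11.9156·122.0000 = 2258.108 mm³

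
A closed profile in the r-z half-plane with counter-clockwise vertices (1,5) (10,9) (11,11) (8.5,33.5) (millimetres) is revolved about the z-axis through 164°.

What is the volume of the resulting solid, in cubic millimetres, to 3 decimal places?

Profile (r,z), 4 vertices: (1,5) (10,9) (11,11) (8.5,33.5)
edge 0: (1,5)→(10,9)  cross = 1·9 − 10·5 = -41.0000; (r_i+r_j)·cross = 11·-41.0000 = -451.0000
edge 1: (10,9)→(11,11)  cross = 10·11 − 11·9 = 11.0000; (r_i+r_j)·cross = 21·11.0000 = 231.0000
edge 2: (11,11)→(8.5,33.5)  cross = 11·33.5 − 8.5·11 = 275.0000; (r_i+r_j)·cross = 19.5·275.0000 = 5362.5000
edge 3: (8.5,33.5)→(1,5)  cross = 8.5·5 − 1·33.5 = 9.0000; (r_i+r_j)·cross = 9.5·9.0000 = 85.5000
Σcross = 254.0000 → A = |Σcross|/2 = 127.0000 mm²
Σ(r_i+r_j)·cross = 5228.0000 → first moment M = |Σ|/6 = 871.3333
R_c = M/A = 871.3333/127.0000 = 6.8609 mm
θ = 164° = 2.862340 rad
V = θ·R_c·A = 2.862340·6.8609·127.0000 = 2494.052 mm³

Volume = 2494.052 mm³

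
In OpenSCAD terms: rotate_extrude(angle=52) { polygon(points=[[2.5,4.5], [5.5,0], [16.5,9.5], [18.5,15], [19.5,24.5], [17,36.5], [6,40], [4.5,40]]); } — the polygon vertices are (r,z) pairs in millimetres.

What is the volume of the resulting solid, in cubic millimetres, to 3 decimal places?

Volume = 4692.540 mm³

Profile (r,z), 8 vertices: (2.5,4.5) (5.5,0) (16.5,9.5) (18.5,15) (19.5,24.5) (17,36.5) (6,40) (4.5,40)
edge 0: (2.5,4.5)→(5.5,0)  cross = 2.5·0 − 5.5·4.5 = -24.7500; (r_i+r_j)·cross = 8·-24.7500 = -198.0000
edge 1: (5.5,0)→(16.5,9.5)  cross = 5.5·9.5 − 16.5·0 = 52.2500; (r_i+r_j)·cross = 22·52.2500 = 1149.5000
edge 2: (16.5,9.5)→(18.5,15)  cross = 16.5·15 − 18.5·9.5 = 71.7500; (r_i+r_j)·cross = 35·71.7500 = 2511.2500
edge 3: (18.5,15)→(19.5,24.5)  cross = 18.5·24.5 − 19.5·15 = 160.7500; (r_i+r_j)·cross = 38·160.7500 = 6108.5000
edge 4: (19.5,24.5)→(17,36.5)  cross = 19.5·36.5 − 17·24.5 = 295.2500; (r_i+r_j)·cross = 36.5·295.2500 = 10776.6250
edge 5: (17,36.5)→(6,40)  cross = 17·40 − 6·36.5 = 461.0000; (r_i+r_j)·cross = 23·461.0000 = 10603.0000
edge 6: (6,40)→(4.5,40)  cross = 6·40 − 4.5·40 = 60.0000; (r_i+r_j)·cross = 10.5·60.0000 = 630.0000
edge 7: (4.5,40)→(2.5,4.5)  cross = 4.5·4.5 − 2.5·40 = -79.7500; (r_i+r_j)·cross = 7·-79.7500 = -558.2500
Σcross = 996.5000 → A = |Σcross|/2 = 498.2500 mm²
Σ(r_i+r_j)·cross = 31022.6250 → first moment M = |Σ|/6 = 5170.4375
R_c = M/A = 5170.4375/498.2500 = 10.3772 mm
θ = 52° = 0.907571 rad
V = θ·R_c·A = 0.907571·10.3772·498.2500 = 4692.540 mm³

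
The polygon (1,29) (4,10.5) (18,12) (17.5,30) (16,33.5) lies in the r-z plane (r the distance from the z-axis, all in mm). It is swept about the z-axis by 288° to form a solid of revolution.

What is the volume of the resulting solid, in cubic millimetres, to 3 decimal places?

Volume = 15886.720 mm³

Profile (r,z), 5 vertices: (1,29) (4,10.5) (18,12) (17.5,30) (16,33.5)
edge 0: (1,29)→(4,10.5)  cross = 1·10.5 − 4·29 = -105.5000; (r_i+r_j)·cross = 5·-105.5000 = -527.5000
edge 1: (4,10.5)→(18,12)  cross = 4·12 − 18·10.5 = -141.0000; (r_i+r_j)·cross = 22·-141.0000 = -3102.0000
edge 2: (18,12)→(17.5,30)  cross = 18·30 − 17.5·12 = 330.0000; (r_i+r_j)·cross = 35.5·330.0000 = 11715.0000
edge 3: (17.5,30)→(16,33.5)  cross = 17.5·33.5 − 16·30 = 106.2500; (r_i+r_j)·cross = 33.5·106.2500 = 3559.3750
edge 4: (16,33.5)→(1,29)  cross = 16·29 − 1·33.5 = 430.5000; (r_i+r_j)·cross = 17·430.5000 = 7318.5000
Σcross = 620.2500 → A = |Σcross|/2 = 310.1250 mm²
Σ(r_i+r_j)·cross = 18963.3750 → first moment M = |Σ|/6 = 3160.5625
R_c = M/A = 3160.5625/310.1250 = 10.1913 mm
θ = 288° = 5.026548 rad
V = θ·R_c·A = 5.026548·10.1913·310.1250 = 15886.720 mm³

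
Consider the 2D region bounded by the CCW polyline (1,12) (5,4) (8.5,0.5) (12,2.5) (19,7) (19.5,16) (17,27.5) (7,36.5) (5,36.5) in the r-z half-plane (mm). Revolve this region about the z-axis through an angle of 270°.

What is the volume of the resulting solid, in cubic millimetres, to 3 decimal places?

Profile (r,z), 9 vertices: (1,12) (5,4) (8.5,0.5) (12,2.5) (19,7) (19.5,16) (17,27.5) (7,36.5) (5,36.5)
edge 0: (1,12)→(5,4)  cross = 1·4 − 5·12 = -56.0000; (r_i+r_j)·cross = 6·-56.0000 = -336.0000
edge 1: (5,4)→(8.5,0.5)  cross = 5·0.5 − 8.5·4 = -31.5000; (r_i+r_j)·cross = 13.5·-31.5000 = -425.2500
edge 2: (8.5,0.5)→(12,2.5)  cross = 8.5·2.5 − 12·0.5 = 15.2500; (r_i+r_j)·cross = 20.5·15.2500 = 312.6250
edge 3: (12,2.5)→(19,7)  cross = 12·7 − 19·2.5 = 36.5000; (r_i+r_j)·cross = 31·36.5000 = 1131.5000
edge 4: (19,7)→(19.5,16)  cross = 19·16 − 19.5·7 = 167.5000; (r_i+r_j)·cross = 38.5·167.5000 = 6448.7500
edge 5: (19.5,16)→(17,27.5)  cross = 19.5·27.5 − 17·16 = 264.2500; (r_i+r_j)·cross = 36.5·264.2500 = 9645.1250
edge 6: (17,27.5)→(7,36.5)  cross = 17·36.5 − 7·27.5 = 428.0000; (r_i+r_j)·cross = 24·428.0000 = 10272.0000
edge 7: (7,36.5)→(5,36.5)  cross = 7·36.5 − 5·36.5 = 73.0000; (r_i+r_j)·cross = 12·73.0000 = 876.0000
edge 8: (5,36.5)→(1,12)  cross = 5·12 − 1·36.5 = 23.5000; (r_i+r_j)·cross = 6·23.5000 = 141.0000
Σcross = 920.5000 → A = |Σcross|/2 = 460.2500 mm²
Σ(r_i+r_j)·cross = 28065.7500 → first moment M = |Σ|/6 = 4677.6250
R_c = M/A = 4677.6250/460.2500 = 10.1632 mm
θ = 270° = 4.712389 rad
V = θ·R_c·A = 4.712389·10.1632·460.2500 = 22042.789 mm³

Volume = 22042.789 mm³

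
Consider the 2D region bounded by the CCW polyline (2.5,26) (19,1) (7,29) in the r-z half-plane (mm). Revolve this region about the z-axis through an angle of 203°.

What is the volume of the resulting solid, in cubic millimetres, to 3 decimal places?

Volume = 2726.353 mm³

Profile (r,z), 3 vertices: (2.5,26) (19,1) (7,29)
edge 0: (2.5,26)→(19,1)  cross = 2.5·1 − 19·26 = -491.5000; (r_i+r_j)·cross = 21.5·-491.5000 = -10567.2500
edge 1: (19,1)→(7,29)  cross = 19·29 − 7·1 = 544.0000; (r_i+r_j)·cross = 26·544.0000 = 14144.0000
edge 2: (7,29)→(2.5,26)  cross = 7·26 − 2.5·29 = 109.5000; (r_i+r_j)·cross = 9.5·109.5000 = 1040.2500
Σcross = 162.0000 → A = |Σcross|/2 = 81.0000 mm²
Σ(r_i+r_j)·cross = 4617.0000 → first moment M = |Σ|/6 = 769.5000
R_c = M/A = 769.5000/81.0000 = 9.5000 mm
θ = 203° = 3.543018 rad
V = θ·R_c·A = 3.543018·9.5000·81.0000 = 2726.353 mm³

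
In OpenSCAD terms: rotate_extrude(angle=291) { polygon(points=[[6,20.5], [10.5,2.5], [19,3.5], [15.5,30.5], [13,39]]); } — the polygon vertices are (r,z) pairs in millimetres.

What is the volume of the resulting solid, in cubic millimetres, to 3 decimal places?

Profile (r,z), 5 vertices: (6,20.5) (10.5,2.5) (19,3.5) (15.5,30.5) (13,39)
edge 0: (6,20.5)→(10.5,2.5)  cross = 6·2.5 − 10.5·20.5 = -200.2500; (r_i+r_j)·cross = 16.5·-200.2500 = -3304.1250
edge 1: (10.5,2.5)→(19,3.5)  cross = 10.5·3.5 − 19·2.5 = -10.7500; (r_i+r_j)·cross = 29.5·-10.7500 = -317.1250
edge 2: (19,3.5)→(15.5,30.5)  cross = 19·30.5 − 15.5·3.5 = 525.2500; (r_i+r_j)·cross = 34.5·525.2500 = 18121.1250
edge 3: (15.5,30.5)→(13,39)  cross = 15.5·39 − 13·30.5 = 208.0000; (r_i+r_j)·cross = 28.5·208.0000 = 5928.0000
edge 4: (13,39)→(6,20.5)  cross = 13·20.5 − 6·39 = 32.5000; (r_i+r_j)·cross = 19·32.5000 = 617.5000
Σcross = 554.7500 → A = |Σcross|/2 = 277.3750 mm²
Σ(r_i+r_j)·cross = 21045.3750 → first moment M = |Σ|/6 = 3507.5625
R_c = M/A = 3507.5625/277.3750 = 12.6456 mm
θ = 291° = 5.078908 rad
V = θ·R_c·A = 5.078908·12.6456·277.3750 = 17814.588 mm³

Volume = 17814.588 mm³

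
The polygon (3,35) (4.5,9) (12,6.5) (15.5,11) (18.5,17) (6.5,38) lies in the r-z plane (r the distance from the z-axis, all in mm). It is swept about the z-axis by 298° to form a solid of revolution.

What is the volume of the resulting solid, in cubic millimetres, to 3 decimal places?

Volume = 14313.375 mm³

Profile (r,z), 6 vertices: (3,35) (4.5,9) (12,6.5) (15.5,11) (18.5,17) (6.5,38)
edge 0: (3,35)→(4.5,9)  cross = 3·9 − 4.5·35 = -130.5000; (r_i+r_j)·cross = 7.5·-130.5000 = -978.7500
edge 1: (4.5,9)→(12,6.5)  cross = 4.5·6.5 − 12·9 = -78.7500; (r_i+r_j)·cross = 16.5·-78.7500 = -1299.3750
edge 2: (12,6.5)→(15.5,11)  cross = 12·11 − 15.5·6.5 = 31.2500; (r_i+r_j)·cross = 27.5·31.2500 = 859.3750
edge 3: (15.5,11)→(18.5,17)  cross = 15.5·17 − 18.5·11 = 60.0000; (r_i+r_j)·cross = 34·60.0000 = 2040.0000
edge 4: (18.5,17)→(6.5,38)  cross = 18.5·38 − 6.5·17 = 592.5000; (r_i+r_j)·cross = 25·592.5000 = 14812.5000
edge 5: (6.5,38)→(3,35)  cross = 6.5·35 − 3·38 = 113.5000; (r_i+r_j)·cross = 9.5·113.5000 = 1078.2500
Σcross = 588.0000 → A = |Σcross|/2 = 294.0000 mm²
Σ(r_i+r_j)·cross = 16512.0000 → first moment M = |Σ|/6 = 2752.0000
R_c = M/A = 2752.0000/294.0000 = 9.3605 mm
θ = 298° = 5.201081 rad
V = θ·R_c·A = 5.201081·9.3605·294.0000 = 14313.375 mm³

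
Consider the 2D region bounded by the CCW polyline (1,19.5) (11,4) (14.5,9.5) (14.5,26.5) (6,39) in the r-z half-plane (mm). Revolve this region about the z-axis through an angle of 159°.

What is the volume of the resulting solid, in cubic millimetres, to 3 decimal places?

Profile (r,z), 5 vertices: (1,19.5) (11,4) (14.5,9.5) (14.5,26.5) (6,39)
edge 0: (1,19.5)→(11,4)  cross = 1·4 − 11·19.5 = -210.5000; (r_i+r_j)·cross = 12·-210.5000 = -2526.0000
edge 1: (11,4)→(14.5,9.5)  cross = 11·9.5 − 14.5·4 = 46.5000; (r_i+r_j)·cross = 25.5·46.5000 = 1185.7500
edge 2: (14.5,9.5)→(14.5,26.5)  cross = 14.5·26.5 − 14.5·9.5 = 246.5000; (r_i+r_j)·cross = 29·246.5000 = 7148.5000
edge 3: (14.5,26.5)→(6,39)  cross = 14.5·39 − 6·26.5 = 406.5000; (r_i+r_j)·cross = 20.5·406.5000 = 8333.2500
edge 4: (6,39)→(1,19.5)  cross = 6·19.5 − 1·39 = 78.0000; (r_i+r_j)·cross = 7·78.0000 = 546.0000
Σcross = 567.0000 → A = |Σcross|/2 = 283.5000 mm²
Σ(r_i+r_j)·cross = 14687.5000 → first moment M = |Σ|/6 = 2447.9167
R_c = M/A = 2447.9167/283.5000 = 8.6346 mm
θ = 159° = 2.775074 rad
V = θ·R_c·A = 2.775074·8.6346·283.5000 = 6793.149 mm³

Volume = 6793.149 mm³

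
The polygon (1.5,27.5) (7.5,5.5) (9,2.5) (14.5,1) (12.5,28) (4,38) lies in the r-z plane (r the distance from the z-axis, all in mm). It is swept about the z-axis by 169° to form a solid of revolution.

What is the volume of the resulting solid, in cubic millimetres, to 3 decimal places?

Profile (r,z), 6 vertices: (1.5,27.5) (7.5,5.5) (9,2.5) (14.5,1) (12.5,28) (4,38)
edge 0: (1.5,27.5)→(7.5,5.5)  cross = 1.5·5.5 − 7.5·27.5 = -198.0000; (r_i+r_j)·cross = 9·-198.0000 = -1782.0000
edge 1: (7.5,5.5)→(9,2.5)  cross = 7.5·2.5 − 9·5.5 = -30.7500; (r_i+r_j)·cross = 16.5·-30.7500 = -507.3750
edge 2: (9,2.5)→(14.5,1)  cross = 9·1 − 14.5·2.5 = -27.2500; (r_i+r_j)·cross = 23.5·-27.2500 = -640.3750
edge 3: (14.5,1)→(12.5,28)  cross = 14.5·28 − 12.5·1 = 393.5000; (r_i+r_j)·cross = 27·393.5000 = 10624.5000
edge 4: (12.5,28)→(4,38)  cross = 12.5·38 − 4·28 = 363.0000; (r_i+r_j)·cross = 16.5·363.0000 = 5989.5000
edge 5: (4,38)→(1.5,27.5)  cross = 4·27.5 − 1.5·38 = 53.0000; (r_i+r_j)·cross = 5.5·53.0000 = 291.5000
Σcross = 553.5000 → A = |Σcross|/2 = 276.7500 mm²
Σ(r_i+r_j)·cross = 13975.7500 → first moment M = |Σ|/6 = 2329.2917
R_c = M/A = 2329.2917/276.7500 = 8.4166 mm
θ = 169° = 2.949606 rad
V = θ·R_c·A = 2.949606·8.4166·276.7500 = 6870.494 mm³

Volume = 6870.494 mm³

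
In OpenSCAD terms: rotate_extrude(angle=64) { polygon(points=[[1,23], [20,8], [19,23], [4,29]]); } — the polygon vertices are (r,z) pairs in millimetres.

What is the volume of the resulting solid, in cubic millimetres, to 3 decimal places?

Profile (r,z), 4 vertices: (1,23) (20,8) (19,23) (4,29)
edge 0: (1,23)→(20,8)  cross = 1·8 − 20·23 = -452.0000; (r_i+r_j)·cross = 21·-452.0000 = -9492.0000
edge 1: (20,8)→(19,23)  cross = 20·23 − 19·8 = 308.0000; (r_i+r_j)·cross = 39·308.0000 = 12012.0000
edge 2: (19,23)→(4,29)  cross = 19·29 − 4·23 = 459.0000; (r_i+r_j)·cross = 23·459.0000 = 10557.0000
edge 3: (4,29)→(1,23)  cross = 4·23 − 1·29 = 63.0000; (r_i+r_j)·cross = 5·63.0000 = 315.0000
Σcross = 378.0000 → A = |Σcross|/2 = 189.0000 mm²
Σ(r_i+r_j)·cross = 13392.0000 → first moment M = |Σ|/6 = 2232.0000
R_c = M/A = 2232.0000/189.0000 = 11.8095 mm
θ = 64° = 1.117011 rad
V = θ·R_c·A = 1.117011·11.8095·189.0000 = 2493.168 mm³

Volume = 2493.168 mm³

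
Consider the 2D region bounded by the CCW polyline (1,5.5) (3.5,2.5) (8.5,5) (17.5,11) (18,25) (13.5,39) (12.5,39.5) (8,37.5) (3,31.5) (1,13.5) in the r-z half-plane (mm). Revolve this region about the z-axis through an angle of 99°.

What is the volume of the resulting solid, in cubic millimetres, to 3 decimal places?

Profile (r,z), 10 vertices: (1,5.5) (3.5,2.5) (8.5,5) (17.5,11) (18,25) (13.5,39) (12.5,39.5) (8,37.5) (3,31.5) (1,13.5)
edge 0: (1,5.5)→(3.5,2.5)  cross = 1·2.5 − 3.5·5.5 = -16.7500; (r_i+r_j)·cross = 4.5·-16.7500 = -75.3750
edge 1: (3.5,2.5)→(8.5,5)  cross = 3.5·5 − 8.5·2.5 = -3.7500; (r_i+r_j)·cross = 12·-3.7500 = -45.0000
edge 2: (8.5,5)→(17.5,11)  cross = 8.5·11 − 17.5·5 = 6.0000; (r_i+r_j)·cross = 26·6.0000 = 156.0000
edge 3: (17.5,11)→(18,25)  cross = 17.5·25 − 18·11 = 239.5000; (r_i+r_j)·cross = 35.5·239.5000 = 8502.2500
edge 4: (18,25)→(13.5,39)  cross = 18·39 − 13.5·25 = 364.5000; (r_i+r_j)·cross = 31.5·364.5000 = 11481.7500
edge 5: (13.5,39)→(12.5,39.5)  cross = 13.5·39.5 − 12.5·39 = 45.7500; (r_i+r_j)·cross = 26·45.7500 = 1189.5000
edge 6: (12.5,39.5)→(8,37.5)  cross = 12.5·37.5 − 8·39.5 = 152.7500; (r_i+r_j)·cross = 20.5·152.7500 = 3131.3750
edge 7: (8,37.5)→(3,31.5)  cross = 8·31.5 − 3·37.5 = 139.5000; (r_i+r_j)·cross = 11·139.5000 = 1534.5000
edge 8: (3,31.5)→(1,13.5)  cross = 3·13.5 − 1·31.5 = 9.0000; (r_i+r_j)·cross = 4·9.0000 = 36.0000
edge 9: (1,13.5)→(1,5.5)  cross = 1·5.5 − 1·13.5 = -8.0000; (r_i+r_j)·cross = 2·-8.0000 = -16.0000
Σcross = 928.5000 → A = |Σcross|/2 = 464.2500 mm²
Σ(r_i+r_j)·cross = 25895.0000 → first moment M = |Σ|/6 = 4315.8333
R_c = M/A = 4315.8333/464.2500 = 9.2964 mm
θ = 99° = 1.727876 rad
V = θ·R_c·A = 1.727876·9.2964·464.2500 = 7457.225 mm³

Volume = 7457.225 mm³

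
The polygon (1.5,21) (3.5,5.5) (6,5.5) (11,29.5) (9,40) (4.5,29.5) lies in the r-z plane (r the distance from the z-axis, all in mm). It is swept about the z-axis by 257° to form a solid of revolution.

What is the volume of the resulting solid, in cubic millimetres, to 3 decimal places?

Volume = 4836.393 mm³

Profile (r,z), 6 vertices: (1.5,21) (3.5,5.5) (6,5.5) (11,29.5) (9,40) (4.5,29.5)
edge 0: (1.5,21)→(3.5,5.5)  cross = 1.5·5.5 − 3.5·21 = -65.2500; (r_i+r_j)·cross = 5·-65.2500 = -326.2500
edge 1: (3.5,5.5)→(6,5.5)  cross = 3.5·5.5 − 6·5.5 = -13.7500; (r_i+r_j)·cross = 9.5·-13.7500 = -130.6250
edge 2: (6,5.5)→(11,29.5)  cross = 6·29.5 − 11·5.5 = 116.5000; (r_i+r_j)·cross = 17·116.5000 = 1980.5000
edge 3: (11,29.5)→(9,40)  cross = 11·40 − 9·29.5 = 174.5000; (r_i+r_j)·cross = 20·174.5000 = 3490.0000
edge 4: (9,40)→(4.5,29.5)  cross = 9·29.5 − 4.5·40 = 85.5000; (r_i+r_j)·cross = 13.5·85.5000 = 1154.2500
edge 5: (4.5,29.5)→(1.5,21)  cross = 4.5·21 − 1.5·29.5 = 50.2500; (r_i+r_j)·cross = 6·50.2500 = 301.5000
Σcross = 347.7500 → A = |Σcross|/2 = 173.8750 mm²
Σ(r_i+r_j)·cross = 6469.3750 → first moment M = |Σ|/6 = 1078.2292
R_c = M/A = 1078.2292/173.8750 = 6.2012 mm
θ = 257° = 4.485496 rad
V = θ·R_c·A = 4.485496·6.2012·173.8750 = 4836.393 mm³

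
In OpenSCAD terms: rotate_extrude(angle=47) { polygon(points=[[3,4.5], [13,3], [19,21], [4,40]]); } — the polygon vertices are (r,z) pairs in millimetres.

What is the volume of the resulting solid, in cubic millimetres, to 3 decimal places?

Profile (r,z), 4 vertices: (3,4.5) (13,3) (19,21) (4,40)
edge 0: (3,4.5)→(13,3)  cross = 3·3 − 13·4.5 = -49.5000; (r_i+r_j)·cross = 16·-49.5000 = -792.0000
edge 1: (13,3)→(19,21)  cross = 13·21 − 19·3 = 216.0000; (r_i+r_j)·cross = 32·216.0000 = 6912.0000
edge 2: (19,21)→(4,40)  cross = 19·40 − 4·21 = 676.0000; (r_i+r_j)·cross = 23·676.0000 = 15548.0000
edge 3: (4,40)→(3,4.5)  cross = 4·4.5 − 3·40 = -102.0000; (r_i+r_j)·cross = 7·-102.0000 = -714.0000
Σcross = 740.5000 → A = |Σcross|/2 = 370.2500 mm²
Σ(r_i+r_j)·cross = 20954.0000 → first moment M = |Σ|/6 = 3492.3333
R_c = M/A = 3492.3333/370.2500 = 9.4324 mm
θ = 47° = 0.820305 rad
V = θ·R_c·A = 0.820305·9.4324·370.2500 = 2864.778 mm³

Volume = 2864.778 mm³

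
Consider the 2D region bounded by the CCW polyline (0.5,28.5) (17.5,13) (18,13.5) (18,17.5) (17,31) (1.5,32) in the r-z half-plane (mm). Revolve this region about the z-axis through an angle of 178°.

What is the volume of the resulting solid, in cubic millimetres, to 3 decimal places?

Profile (r,z), 6 vertices: (0.5,28.5) (17.5,13) (18,13.5) (18,17.5) (17,31) (1.5,32)
edge 0: (0.5,28.5)→(17.5,13)  cross = 0.5·13 − 17.5·28.5 = -492.2500; (r_i+r_j)·cross = 18·-492.2500 = -8860.5000
edge 1: (17.5,13)→(18,13.5)  cross = 17.5·13.5 − 18·13 = 2.2500; (r_i+r_j)·cross = 35.5·2.2500 = 79.8750
edge 2: (18,13.5)→(18,17.5)  cross = 18·17.5 − 18·13.5 = 72.0000; (r_i+r_j)·cross = 36·72.0000 = 2592.0000
edge 3: (18,17.5)→(17,31)  cross = 18·31 − 17·17.5 = 260.5000; (r_i+r_j)·cross = 35·260.5000 = 9117.5000
edge 4: (17,31)→(1.5,32)  cross = 17·32 − 1.5·31 = 497.5000; (r_i+r_j)·cross = 18.5·497.5000 = 9203.7500
edge 5: (1.5,32)→(0.5,28.5)  cross = 1.5·28.5 − 0.5·32 = 26.7500; (r_i+r_j)·cross = 2·26.7500 = 53.5000
Σcross = 366.7500 → A = |Σcross|/2 = 183.3750 mm²
Σ(r_i+r_j)·cross = 12186.1250 → first moment M = |Σ|/6 = 2031.0208
R_c = M/A = 2031.0208/183.3750 = 11.0758 mm
θ = 178° = 3.106686 rad
V = θ·R_c·A = 3.106686·11.0758·183.3750 = 6309.744 mm³

Volume = 6309.744 mm³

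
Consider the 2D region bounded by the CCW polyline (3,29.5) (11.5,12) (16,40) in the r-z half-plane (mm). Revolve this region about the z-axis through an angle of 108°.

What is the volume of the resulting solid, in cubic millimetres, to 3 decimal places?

Profile (r,z), 3 vertices: (3,29.5) (11.5,12) (16,40)
edge 0: (3,29.5)→(11.5,12)  cross = 3·12 − 11.5·29.5 = -303.2500; (r_i+r_j)·cross = 14.5·-303.2500 = -4397.1250
edge 1: (11.5,12)→(16,40)  cross = 11.5·40 − 16·12 = 268.0000; (r_i+r_j)·cross = 27.5·268.0000 = 7370.0000
edge 2: (16,40)→(3,29.5)  cross = 16·29.5 − 3·40 = 352.0000; (r_i+r_j)·cross = 19·352.0000 = 6688.0000
Σcross = 316.7500 → A = |Σcross|/2 = 158.3750 mm²
Σ(r_i+r_j)·cross = 9660.8750 → first moment M = |Σ|/6 = 1610.1458
R_c = M/A = 1610.1458/158.3750 = 10.1667 mm
θ = 108° = 1.884956 rad
V = θ·R_c·A = 1.884956·10.1667·158.3750 = 3035.053 mm³

Volume = 3035.053 mm³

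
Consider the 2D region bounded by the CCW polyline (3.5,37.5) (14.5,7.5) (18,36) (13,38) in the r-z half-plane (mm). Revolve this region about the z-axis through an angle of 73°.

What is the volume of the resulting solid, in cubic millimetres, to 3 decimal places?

Profile (r,z), 4 vertices: (3.5,37.5) (14.5,7.5) (18,36) (13,38)
edge 0: (3.5,37.5)→(14.5,7.5)  cross = 3.5·7.5 − 14.5·37.5 = -517.5000; (r_i+r_j)·cross = 18·-517.5000 = -9315.0000
edge 1: (14.5,7.5)→(18,36)  cross = 14.5·36 − 18·7.5 = 387.0000; (r_i+r_j)·cross = 32.5·387.0000 = 12577.5000
edge 2: (18,36)→(13,38)  cross = 18·38 − 13·36 = 216.0000; (r_i+r_j)·cross = 31·216.0000 = 6696.0000
edge 3: (13,38)→(3.5,37.5)  cross = 13·37.5 − 3.5·38 = 354.5000; (r_i+r_j)·cross = 16.5·354.5000 = 5849.2500
Σcross = 440.0000 → A = |Σcross|/2 = 220.0000 mm²
Σ(r_i+r_j)·cross = 15807.7500 → first moment M = |Σ|/6 = 2634.6250
R_c = M/A = 2634.6250/220.0000 = 11.9756 mm
θ = 73° = 1.274090 rad
V = θ·R_c·A = 1.274090·11.9756·220.0000 = 3356.750 mm³

Volume = 3356.750 mm³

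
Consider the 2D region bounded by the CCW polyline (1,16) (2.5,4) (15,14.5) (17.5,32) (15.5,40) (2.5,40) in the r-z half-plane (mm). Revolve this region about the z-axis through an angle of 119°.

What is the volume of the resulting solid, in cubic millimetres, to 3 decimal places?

Profile (r,z), 6 vertices: (1,16) (2.5,4) (15,14.5) (17.5,32) (15.5,40) (2.5,40)
edge 0: (1,16)→(2.5,4)  cross = 1·4 − 2.5·16 = -36.0000; (r_i+r_j)·cross = 3.5·-36.0000 = -126.0000
edge 1: (2.5,4)→(15,14.5)  cross = 2.5·14.5 − 15·4 = -23.7500; (r_i+r_j)·cross = 17.5·-23.7500 = -415.6250
edge 2: (15,14.5)→(17.5,32)  cross = 15·32 − 17.5·14.5 = 226.2500; (r_i+r_j)·cross = 32.5·226.2500 = 7353.1250
edge 3: (17.5,32)→(15.5,40)  cross = 17.5·40 − 15.5·32 = 204.0000; (r_i+r_j)·cross = 33·204.0000 = 6732.0000
edge 4: (15.5,40)→(2.5,40)  cross = 15.5·40 − 2.5·40 = 520.0000; (r_i+r_j)·cross = 18·520.0000 = 9360.0000
edge 5: (2.5,40)→(1,16)  cross = 2.5·16 − 1·40 = 0.0000; (r_i+r_j)·cross = 3.5·0.0000 = 0.0000
Σcross = 890.5000 → A = |Σcross|/2 = 445.2500 mm²
Σ(r_i+r_j)·cross = 22903.5000 → first moment M = |Σ|/6 = 3817.2500
R_c = M/A = 3817.2500/445.2500 = 8.5733 mm
θ = 119° = 2.076942 rad
V = θ·R_c·A = 2.076942·8.5733·445.2500 = 7928.206 mm³

Volume = 7928.206 mm³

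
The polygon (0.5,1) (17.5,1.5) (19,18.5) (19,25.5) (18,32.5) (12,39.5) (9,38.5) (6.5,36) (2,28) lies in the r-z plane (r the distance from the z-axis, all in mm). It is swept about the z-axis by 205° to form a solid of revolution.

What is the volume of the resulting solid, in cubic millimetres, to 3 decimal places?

Profile (r,z), 9 vertices: (0.5,1) (17.5,1.5) (19,18.5) (19,25.5) (18,32.5) (12,39.5) (9,38.5) (6.5,36) (2,28)
edge 0: (0.5,1)→(17.5,1.5)  cross = 0.5·1.5 − 17.5·1 = -16.7500; (r_i+r_j)·cross = 18·-16.7500 = -301.5000
edge 1: (17.5,1.5)→(19,18.5)  cross = 17.5·18.5 − 19·1.5 = 295.2500; (r_i+r_j)·cross = 36.5·295.2500 = 10776.6250
edge 2: (19,18.5)→(19,25.5)  cross = 19·25.5 − 19·18.5 = 133.0000; (r_i+r_j)·cross = 38·133.0000 = 5054.0000
edge 3: (19,25.5)→(18,32.5)  cross = 19·32.5 − 18·25.5 = 158.5000; (r_i+r_j)·cross = 37·158.5000 = 5864.5000
edge 4: (18,32.5)→(12,39.5)  cross = 18·39.5 − 12·32.5 = 321.0000; (r_i+r_j)·cross = 30·321.0000 = 9630.0000
edge 5: (12,39.5)→(9,38.5)  cross = 12·38.5 − 9·39.5 = 106.5000; (r_i+r_j)·cross = 21·106.5000 = 2236.5000
edge 6: (9,38.5)→(6.5,36)  cross = 9·36 − 6.5·38.5 = 73.7500; (r_i+r_j)·cross = 15.5·73.7500 = 1143.1250
edge 7: (6.5,36)→(2,28)  cross = 6.5·28 − 2·36 = 110.0000; (r_i+r_j)·cross = 8.5·110.0000 = 935.0000
edge 8: (2,28)→(0.5,1)  cross = 2·1 − 0.5·28 = -12.0000; (r_i+r_j)·cross = 2.5·-12.0000 = -30.0000
Σcross = 1169.2500 → A = |Σcross|/2 = 584.6250 mm²
Σ(r_i+r_j)·cross = 35308.2500 → first moment M = |Σ|/6 = 5884.7083
R_c = M/A = 5884.7083/584.6250 = 10.0658 mm
θ = 205° = 3.577925 rad
V = θ·R_c·A = 3.577925·10.0658·584.6250 = 21055.045 mm³

Volume = 21055.045 mm³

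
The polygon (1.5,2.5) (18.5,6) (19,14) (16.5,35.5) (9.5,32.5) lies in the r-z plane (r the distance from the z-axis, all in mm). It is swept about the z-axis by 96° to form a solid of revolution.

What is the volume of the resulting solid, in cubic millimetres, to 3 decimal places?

Profile (r,z), 5 vertices: (1.5,2.5) (18.5,6) (19,14) (16.5,35.5) (9.5,32.5)
edge 0: (1.5,2.5)→(18.5,6)  cross = 1.5·6 − 18.5·2.5 = -37.2500; (r_i+r_j)·cross = 20·-37.2500 = -745.0000
edge 1: (18.5,6)→(19,14)  cross = 18.5·14 − 19·6 = 145.0000; (r_i+r_j)·cross = 37.5·145.0000 = 5437.5000
edge 2: (19,14)→(16.5,35.5)  cross = 19·35.5 − 16.5·14 = 443.5000; (r_i+r_j)·cross = 35.5·443.5000 = 15744.2500
edge 3: (16.5,35.5)→(9.5,32.5)  cross = 16.5·32.5 − 9.5·35.5 = 199.0000; (r_i+r_j)·cross = 26·199.0000 = 5174.0000
edge 4: (9.5,32.5)→(1.5,2.5)  cross = 9.5·2.5 − 1.5·32.5 = -25.0000; (r_i+r_j)·cross = 11·-25.0000 = -275.0000
Σcross = 725.2500 → A = |Σcross|/2 = 362.6250 mm²
Σ(r_i+r_j)·cross = 25335.7500 → first moment M = |Σ|/6 = 4222.6250
R_c = M/A = 4222.6250/362.6250 = 11.6446 mm
θ = 96° = 1.675516 rad
V = θ·R_c·A = 1.675516·11.6446·362.6250 = 7075.076 mm³

Volume = 7075.076 mm³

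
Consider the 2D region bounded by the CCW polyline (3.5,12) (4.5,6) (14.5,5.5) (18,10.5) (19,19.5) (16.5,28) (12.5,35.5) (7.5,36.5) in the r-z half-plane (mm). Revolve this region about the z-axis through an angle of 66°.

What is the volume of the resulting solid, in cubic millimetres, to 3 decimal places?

Volume = 4526.027 mm³

Profile (r,z), 8 vertices: (3.5,12) (4.5,6) (14.5,5.5) (18,10.5) (19,19.5) (16.5,28) (12.5,35.5) (7.5,36.5)
edge 0: (3.5,12)→(4.5,6)  cross = 3.5·6 − 4.5·12 = -33.0000; (r_i+r_j)·cross = 8·-33.0000 = -264.0000
edge 1: (4.5,6)→(14.5,5.5)  cross = 4.5·5.5 − 14.5·6 = -62.2500; (r_i+r_j)·cross = 19·-62.2500 = -1182.7500
edge 2: (14.5,5.5)→(18,10.5)  cross = 14.5·10.5 − 18·5.5 = 53.2500; (r_i+r_j)·cross = 32.5·53.2500 = 1730.6250
edge 3: (18,10.5)→(19,19.5)  cross = 18·19.5 − 19·10.5 = 151.5000; (r_i+r_j)·cross = 37·151.5000 = 5605.5000
edge 4: (19,19.5)→(16.5,28)  cross = 19·28 − 16.5·19.5 = 210.2500; (r_i+r_j)·cross = 35.5·210.2500 = 7463.8750
edge 5: (16.5,28)→(12.5,35.5)  cross = 16.5·35.5 − 12.5·28 = 235.7500; (r_i+r_j)·cross = 29·235.7500 = 6836.7500
edge 6: (12.5,35.5)→(7.5,36.5)  cross = 12.5·36.5 − 7.5·35.5 = 190.0000; (r_i+r_j)·cross = 20·190.0000 = 3800.0000
edge 7: (7.5,36.5)→(3.5,12)  cross = 7.5·12 − 3.5·36.5 = -37.7500; (r_i+r_j)·cross = 11·-37.7500 = -415.2500
Σcross = 707.7500 → A = |Σcross|/2 = 353.8750 mm²
Σ(r_i+r_j)·cross = 23574.7500 → first moment M = |Σ|/6 = 3929.1250
R_c = M/A = 3929.1250/353.8750 = 11.1031 mm
θ = 66° = 1.151917 rad
V = θ·R_c·A = 1.151917·11.1031·353.8750 = 4526.027 mm³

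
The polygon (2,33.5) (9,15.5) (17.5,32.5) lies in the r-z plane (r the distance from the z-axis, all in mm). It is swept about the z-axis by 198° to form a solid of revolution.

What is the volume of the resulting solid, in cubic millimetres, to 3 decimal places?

Volume = 4464.831 mm³

Profile (r,z), 3 vertices: (2,33.5) (9,15.5) (17.5,32.5)
edge 0: (2,33.5)→(9,15.5)  cross = 2·15.5 − 9·33.5 = -270.5000; (r_i+r_j)·cross = 11·-270.5000 = -2975.5000
edge 1: (9,15.5)→(17.5,32.5)  cross = 9·32.5 − 17.5·15.5 = 21.2500; (r_i+r_j)·cross = 26.5·21.2500 = 563.1250
edge 2: (17.5,32.5)→(2,33.5)  cross = 17.5·33.5 − 2·32.5 = 521.2500; (r_i+r_j)·cross = 19.5·521.2500 = 10164.3750
Σcross = 272.0000 → A = |Σcross|/2 = 136.0000 mm²
Σ(r_i+r_j)·cross = 7752.0000 → first moment M = |Σ|/6 = 1292.0000
R_c = M/A = 1292.0000/136.0000 = 9.5000 mm
θ = 198° = 3.455752 rad
V = θ·R_c·A = 3.455752·9.5000·136.0000 = 4464.831 mm³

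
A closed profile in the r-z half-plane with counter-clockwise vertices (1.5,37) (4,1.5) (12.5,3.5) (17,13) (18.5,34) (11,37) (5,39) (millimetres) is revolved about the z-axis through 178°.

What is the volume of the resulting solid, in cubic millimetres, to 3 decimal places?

Profile (r,z), 7 vertices: (1.5,37) (4,1.5) (12.5,3.5) (17,13) (18.5,34) (11,37) (5,39)
edge 0: (1.5,37)→(4,1.5)  cross = 1.5·1.5 − 4·37 = -145.7500; (r_i+r_j)·cross = 5.5·-145.7500 = -801.6250
edge 1: (4,1.5)→(12.5,3.5)  cross = 4·3.5 − 12.5·1.5 = -4.7500; (r_i+r_j)·cross = 16.5·-4.7500 = -78.3750
edge 2: (12.5,3.5)→(17,13)  cross = 12.5·13 − 17·3.5 = 103.0000; (r_i+r_j)·cross = 29.5·103.0000 = 3038.5000
edge 3: (17,13)→(18.5,34)  cross = 17·34 − 18.5·13 = 337.5000; (r_i+r_j)·cross = 35.5·337.5000 = 11981.2500
edge 4: (18.5,34)→(11,37)  cross = 18.5·37 − 11·34 = 310.5000; (r_i+r_j)·cross = 29.5·310.5000 = 9159.7500
edge 5: (11,37)→(5,39)  cross = 11·39 − 5·37 = 244.0000; (r_i+r_j)·cross = 16·244.0000 = 3904.0000
edge 6: (5,39)→(1.5,37)  cross = 5·37 − 1.5·39 = 126.5000; (r_i+r_j)·cross = 6.5·126.5000 = 822.2500
Σcross = 971.0000 → A = |Σcross|/2 = 485.5000 mm²
Σ(r_i+r_j)·cross = 28025.7500 → first moment M = |Σ|/6 = 4670.9583
R_c = M/A = 4670.9583/485.5000 = 9.6209 mm
θ = 178° = 3.106686 rad
V = θ·R_c·A = 3.106686·9.6209·485.5000 = 14511.201 mm³

Volume = 14511.201 mm³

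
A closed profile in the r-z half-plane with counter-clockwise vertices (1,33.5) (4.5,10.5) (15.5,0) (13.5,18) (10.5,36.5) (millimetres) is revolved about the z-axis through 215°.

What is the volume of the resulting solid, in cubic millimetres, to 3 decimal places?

Volume = 9368.637 mm³

Profile (r,z), 5 vertices: (1,33.5) (4.5,10.5) (15.5,0) (13.5,18) (10.5,36.5)
edge 0: (1,33.5)→(4.5,10.5)  cross = 1·10.5 − 4.5·33.5 = -140.2500; (r_i+r_j)·cross = 5.5·-140.2500 = -771.3750
edge 1: (4.5,10.5)→(15.5,0)  cross = 4.5·0 − 15.5·10.5 = -162.7500; (r_i+r_j)·cross = 20·-162.7500 = -3255.0000
edge 2: (15.5,0)→(13.5,18)  cross = 15.5·18 − 13.5·0 = 279.0000; (r_i+r_j)·cross = 29·279.0000 = 8091.0000
edge 3: (13.5,18)→(10.5,36.5)  cross = 13.5·36.5 − 10.5·18 = 303.7500; (r_i+r_j)·cross = 24·303.7500 = 7290.0000
edge 4: (10.5,36.5)→(1,33.5)  cross = 10.5·33.5 − 1·36.5 = 315.2500; (r_i+r_j)·cross = 11.5·315.2500 = 3625.3750
Σcross = 595.0000 → A = |Σcross|/2 = 297.5000 mm²
Σ(r_i+r_j)·cross = 14980.0000 → first moment M = |Σ|/6 = 2496.6667
R_c = M/A = 2496.6667/297.5000 = 8.3922 mm
θ = 215° = 3.752458 rad
V = θ·R_c·A = 3.752458·8.3922·297.5000 = 9368.637 mm³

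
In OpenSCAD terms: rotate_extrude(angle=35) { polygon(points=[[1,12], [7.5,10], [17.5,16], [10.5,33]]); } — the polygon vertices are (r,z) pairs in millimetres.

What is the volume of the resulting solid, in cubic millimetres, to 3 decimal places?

Profile (r,z), 4 vertices: (1,12) (7.5,10) (17.5,16) (10.5,33)
edge 0: (1,12)→(7.5,10)  cross = 1·10 − 7.5·12 = -80.0000; (r_i+r_j)·cross = 8.5·-80.0000 = -680.0000
edge 1: (7.5,10)→(17.5,16)  cross = 7.5·16 − 17.5·10 = -55.0000; (r_i+r_j)·cross = 25·-55.0000 = -1375.0000
edge 2: (17.5,16)→(10.5,33)  cross = 17.5·33 − 10.5·16 = 409.5000; (r_i+r_j)·cross = 28·409.5000 = 11466.0000
edge 3: (10.5,33)→(1,12)  cross = 10.5·12 − 1·33 = 93.0000; (r_i+r_j)·cross = 11.5·93.0000 = 1069.5000
Σcross = 367.5000 → A = |Σcross|/2 = 183.7500 mm²
Σ(r_i+r_j)·cross = 10480.5000 → first moment M = |Σ|/6 = 1746.7500
R_c = M/A = 1746.7500/183.7500 = 9.5061 mm
θ = 35° = 0.610865 rad
V = θ·R_c·A = 0.610865·9.5061·183.7500 = 1067.029 mm³

Volume = 1067.029 mm³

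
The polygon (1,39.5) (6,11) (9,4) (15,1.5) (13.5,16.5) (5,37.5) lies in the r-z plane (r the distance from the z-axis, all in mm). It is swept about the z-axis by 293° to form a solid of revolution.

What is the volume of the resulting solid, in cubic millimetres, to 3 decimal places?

Profile (r,z), 6 vertices: (1,39.5) (6,11) (9,4) (15,1.5) (13.5,16.5) (5,37.5)
edge 0: (1,39.5)→(6,11)  cross = 1·11 − 6·39.5 = -226.0000; (r_i+r_j)·cross = 7·-226.0000 = -1582.0000
edge 1: (6,11)→(9,4)  cross = 6·4 − 9·11 = -75.0000; (r_i+r_j)·cross = 15·-75.0000 = -1125.0000
edge 2: (9,4)→(15,1.5)  cross = 9·1.5 − 15·4 = -46.5000; (r_i+r_j)·cross = 24·-46.5000 = -1116.0000
edge 3: (15,1.5)→(13.5,16.5)  cross = 15·16.5 − 13.5·1.5 = 227.2500; (r_i+r_j)·cross = 28.5·227.2500 = 6476.6250
edge 4: (13.5,16.5)→(5,37.5)  cross = 13.5·37.5 − 5·16.5 = 423.7500; (r_i+r_j)·cross = 18.5·423.7500 = 7839.3750
edge 5: (5,37.5)→(1,39.5)  cross = 5·39.5 − 1·37.5 = 160.0000; (r_i+r_j)·cross = 6·160.0000 = 960.0000
Σcross = 463.5000 → A = |Σcross|/2 = 231.7500 mm²
Σ(r_i+r_j)·cross = 11453.0000 → first moment M = |Σ|/6 = 1908.8333
R_c = M/A = 1908.8333/231.7500 = 8.2366 mm
θ = 293° = 5.113815 rad
V = θ·R_c·A = 5.113815·8.2366·231.7500 = 9761.420 mm³

Volume = 9761.420 mm³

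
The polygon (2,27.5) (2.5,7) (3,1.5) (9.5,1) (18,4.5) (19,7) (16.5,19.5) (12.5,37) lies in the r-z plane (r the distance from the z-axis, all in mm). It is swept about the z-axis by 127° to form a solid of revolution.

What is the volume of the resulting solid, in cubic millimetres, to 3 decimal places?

Profile (r,z), 8 vertices: (2,27.5) (2.5,7) (3,1.5) (9.5,1) (18,4.5) (19,7) (16.5,19.5) (12.5,37)
edge 0: (2,27.5)→(2.5,7)  cross = 2·7 − 2.5·27.5 = -54.7500; (r_i+r_j)·cross = 4.5·-54.7500 = -246.3750
edge 1: (2.5,7)→(3,1.5)  cross = 2.5·1.5 − 3·7 = -17.2500; (r_i+r_j)·cross = 5.5·-17.2500 = -94.8750
edge 2: (3,1.5)→(9.5,1)  cross = 3·1 − 9.5·1.5 = -11.2500; (r_i+r_j)·cross = 12.5·-11.2500 = -140.6250
edge 3: (9.5,1)→(18,4.5)  cross = 9.5·4.5 − 18·1 = 24.7500; (r_i+r_j)·cross = 27.5·24.7500 = 680.6250
edge 4: (18,4.5)→(19,7)  cross = 18·7 − 19·4.5 = 40.5000; (r_i+r_j)·cross = 37·40.5000 = 1498.5000
edge 5: (19,7)→(16.5,19.5)  cross = 19·19.5 − 16.5·7 = 255.0000; (r_i+r_j)·cross = 35.5·255.0000 = 9052.5000
edge 6: (16.5,19.5)→(12.5,37)  cross = 16.5·37 − 12.5·19.5 = 366.7500; (r_i+r_j)·cross = 29·366.7500 = 10635.7500
edge 7: (12.5,37)→(2,27.5)  cross = 12.5·27.5 − 2·37 = 269.7500; (r_i+r_j)·cross = 14.5·269.7500 = 3911.3750
Σcross = 873.5000 → A = |Σcross|/2 = 436.7500 mm²
Σ(r_i+r_j)·cross = 25296.8750 → first moment M = |Σ|/6 = 4216.1458
R_c = M/A = 4216.1458/436.7500 = 9.6535 mm
θ = 127° = 2.216568 rad
V = θ·R_c·A = 2.216568·9.6535·436.7500 = 9345.375 mm³

Volume = 9345.375 mm³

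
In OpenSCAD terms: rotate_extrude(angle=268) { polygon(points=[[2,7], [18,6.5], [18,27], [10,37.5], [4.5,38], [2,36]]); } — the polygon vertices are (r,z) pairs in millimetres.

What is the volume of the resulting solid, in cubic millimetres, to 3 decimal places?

Profile (r,z), 6 vertices: (2,7) (18,6.5) (18,27) (10,37.5) (4.5,38) (2,36)
edge 0: (2,7)→(18,6.5)  cross = 2·6.5 − 18·7 = -113.0000; (r_i+r_j)·cross = 20·-113.0000 = -2260.0000
edge 1: (18,6.5)→(18,27)  cross = 18·27 − 18·6.5 = 369.0000; (r_i+r_j)·cross = 36·369.0000 = 13284.0000
edge 2: (18,27)→(10,37.5)  cross = 18·37.5 − 10·27 = 405.0000; (r_i+r_j)·cross = 28·405.0000 = 11340.0000
edge 3: (10,37.5)→(4.5,38)  cross = 10·38 − 4.5·37.5 = 211.2500; (r_i+r_j)·cross = 14.5·211.2500 = 3063.1250
edge 4: (4.5,38)→(2,36)  cross = 4.5·36 − 2·38 = 86.0000; (r_i+r_j)·cross = 6.5·86.0000 = 559.0000
edge 5: (2,36)→(2,7)  cross = 2·7 − 2·36 = -58.0000; (r_i+r_j)·cross = 4·-58.0000 = -232.0000
Σcross = 900.2500 → A = |Σcross|/2 = 450.1250 mm²
Σ(r_i+r_j)·cross = 25754.1250 → first moment M = |Σ|/6 = 4292.3542
R_c = M/A = 4292.3542/450.1250 = 9.5359 mm
θ = 268° = 4.677482 rad
V = θ·R_c·A = 4.677482·9.5359·450.1250 = 20077.411 mm³

Volume = 20077.411 mm³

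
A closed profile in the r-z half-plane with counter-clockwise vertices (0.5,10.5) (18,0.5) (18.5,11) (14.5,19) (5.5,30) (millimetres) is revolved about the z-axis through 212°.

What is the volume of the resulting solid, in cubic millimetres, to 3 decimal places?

Profile (r,z), 5 vertices: (0.5,10.5) (18,0.5) (18.5,11) (14.5,19) (5.5,30)
edge 0: (0.5,10.5)→(18,0.5)  cross = 0.5·0.5 − 18·10.5 = -188.7500; (r_i+r_j)·cross = 18.5·-188.7500 = -3491.8750
edge 1: (18,0.5)→(18.5,11)  cross = 18·11 − 18.5·0.5 = 188.7500; (r_i+r_j)·cross = 36.5·188.7500 = 6889.3750
edge 2: (18.5,11)→(14.5,19)  cross = 18.5·19 − 14.5·11 = 192.0000; (r_i+r_j)·cross = 33·192.0000 = 6336.0000
edge 3: (14.5,19)→(5.5,30)  cross = 14.5·30 − 5.5·19 = 330.5000; (r_i+r_j)·cross = 20·330.5000 = 6610.0000
edge 4: (5.5,30)→(0.5,10.5)  cross = 5.5·10.5 − 0.5·30 = 42.7500; (r_i+r_j)·cross = 6·42.7500 = 256.5000
Σcross = 565.2500 → A = |Σcross|/2 = 282.6250 mm²
Σ(r_i+r_j)·cross = 16600.0000 → first moment M = |Σ|/6 = 2766.6667
R_c = M/A = 2766.6667/282.6250 = 9.7892 mm
θ = 212° = 3.700098 rad
V = θ·R_c·A = 3.700098·9.7892·282.6250 = 10236.938 mm³

Volume = 10236.938 mm³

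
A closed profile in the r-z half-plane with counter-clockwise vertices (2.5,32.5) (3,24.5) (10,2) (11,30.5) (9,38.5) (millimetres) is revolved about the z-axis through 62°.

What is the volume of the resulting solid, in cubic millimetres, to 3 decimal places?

Volume = 1419.991 mm³

Profile (r,z), 5 vertices: (2.5,32.5) (3,24.5) (10,2) (11,30.5) (9,38.5)
edge 0: (2.5,32.5)→(3,24.5)  cross = 2.5·24.5 − 3·32.5 = -36.2500; (r_i+r_j)·cross = 5.5·-36.2500 = -199.3750
edge 1: (3,24.5)→(10,2)  cross = 3·2 − 10·24.5 = -239.0000; (r_i+r_j)·cross = 13·-239.0000 = -3107.0000
edge 2: (10,2)→(11,30.5)  cross = 10·30.5 − 11·2 = 283.0000; (r_i+r_j)·cross = 21·283.0000 = 5943.0000
edge 3: (11,30.5)→(9,38.5)  cross = 11·38.5 − 9·30.5 = 149.0000; (r_i+r_j)·cross = 20·149.0000 = 2980.0000
edge 4: (9,38.5)→(2.5,32.5)  cross = 9·32.5 − 2.5·38.5 = 196.2500; (r_i+r_j)·cross = 11.5·196.2500 = 2256.8750
Σcross = 353.0000 → A = |Σcross|/2 = 176.5000 mm²
Σ(r_i+r_j)·cross = 7873.5000 → first moment M = |Σ|/6 = 1312.2500
R_c = M/A = 1312.2500/176.5000 = 7.4348 mm
θ = 62° = 1.082104 rad
V = θ·R_c·A = 1.082104·7.4348·176.5000 = 1419.991 mm³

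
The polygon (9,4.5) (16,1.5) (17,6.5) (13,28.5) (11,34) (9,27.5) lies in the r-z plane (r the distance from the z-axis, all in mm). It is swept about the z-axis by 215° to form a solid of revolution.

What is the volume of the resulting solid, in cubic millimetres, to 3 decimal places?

Volume = 7765.086 mm³

Profile (r,z), 6 vertices: (9,4.5) (16,1.5) (17,6.5) (13,28.5) (11,34) (9,27.5)
edge 0: (9,4.5)→(16,1.5)  cross = 9·1.5 − 16·4.5 = -58.5000; (r_i+r_j)·cross = 25·-58.5000 = -1462.5000
edge 1: (16,1.5)→(17,6.5)  cross = 16·6.5 − 17·1.5 = 78.5000; (r_i+r_j)·cross = 33·78.5000 = 2590.5000
edge 2: (17,6.5)→(13,28.5)  cross = 17·28.5 − 13·6.5 = 400.0000; (r_i+r_j)·cross = 30·400.0000 = 12000.0000
edge 3: (13,28.5)→(11,34)  cross = 13·34 − 11·28.5 = 128.5000; (r_i+r_j)·cross = 24·128.5000 = 3084.0000
edge 4: (11,34)→(9,27.5)  cross = 11·27.5 − 9·34 = -3.5000; (r_i+r_j)·cross = 20·-3.5000 = -70.0000
edge 5: (9,27.5)→(9,4.5)  cross = 9·4.5 − 9·27.5 = -207.0000; (r_i+r_j)·cross = 18·-207.0000 = -3726.0000
Σcross = 338.0000 → A = |Σcross|/2 = 169.0000 mm²
Σ(r_i+r_j)·cross = 12416.0000 → first moment M = |Σ|/6 = 2069.3333
R_c = M/A = 2069.3333/169.0000 = 12.2446 mm
θ = 215° = 3.752458 rad
V = θ·R_c·A = 3.752458·12.2446·169.0000 = 7765.086 mm³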